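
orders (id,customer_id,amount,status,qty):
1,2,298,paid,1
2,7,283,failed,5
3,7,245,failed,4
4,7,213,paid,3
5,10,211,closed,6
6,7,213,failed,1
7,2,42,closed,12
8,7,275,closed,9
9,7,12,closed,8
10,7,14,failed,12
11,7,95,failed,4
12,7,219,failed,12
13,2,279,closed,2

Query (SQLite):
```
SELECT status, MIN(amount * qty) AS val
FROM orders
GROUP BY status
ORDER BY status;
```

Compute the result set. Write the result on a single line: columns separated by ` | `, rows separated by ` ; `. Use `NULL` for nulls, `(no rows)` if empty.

closed | 96 ; failed | 168 ; paid | 298

For each row compute amount * qty.
Group by status; take MIN of the expression per group.
  closed: ids {5, 7, 8, 9, 13} → MIN(amount * qty)=96
  failed: ids {2, 3, 6, 10, 11, 12} → MIN(amount * qty)=168
  paid: ids {1, 4} → MIN(amount * qty)=298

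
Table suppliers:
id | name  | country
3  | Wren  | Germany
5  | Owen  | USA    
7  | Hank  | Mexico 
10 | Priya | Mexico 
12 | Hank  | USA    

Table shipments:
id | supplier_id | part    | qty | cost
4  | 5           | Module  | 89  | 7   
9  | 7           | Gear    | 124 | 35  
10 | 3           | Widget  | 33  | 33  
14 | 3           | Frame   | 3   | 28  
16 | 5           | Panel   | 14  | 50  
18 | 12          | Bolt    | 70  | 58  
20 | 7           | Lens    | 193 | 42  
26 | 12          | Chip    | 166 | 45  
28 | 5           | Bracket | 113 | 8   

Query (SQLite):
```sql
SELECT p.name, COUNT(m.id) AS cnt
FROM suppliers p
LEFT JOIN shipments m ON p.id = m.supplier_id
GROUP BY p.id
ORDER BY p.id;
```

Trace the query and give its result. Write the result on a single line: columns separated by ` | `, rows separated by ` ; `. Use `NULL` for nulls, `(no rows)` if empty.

LEFT JOIN keeps every suppliers row; unmatched ones get NULL for shipments columns.
Group by suppliers.id and compute COUNT(m.id). COUNT(col) of an all-NULL group is 0.
  3: ids {10, 14} → COUNT(m.id)=2
  5: ids {4, 16, 28} → COUNT(m.id)=3
  7: ids {9, 20} → COUNT(m.id)=2
  10: ids {—} → COUNT(m.id)=0
  12: ids {18, 26} → COUNT(m.id)=2

Wren | 2 ; Owen | 3 ; Hank | 2 ; Priya | 0 ; Hank | 2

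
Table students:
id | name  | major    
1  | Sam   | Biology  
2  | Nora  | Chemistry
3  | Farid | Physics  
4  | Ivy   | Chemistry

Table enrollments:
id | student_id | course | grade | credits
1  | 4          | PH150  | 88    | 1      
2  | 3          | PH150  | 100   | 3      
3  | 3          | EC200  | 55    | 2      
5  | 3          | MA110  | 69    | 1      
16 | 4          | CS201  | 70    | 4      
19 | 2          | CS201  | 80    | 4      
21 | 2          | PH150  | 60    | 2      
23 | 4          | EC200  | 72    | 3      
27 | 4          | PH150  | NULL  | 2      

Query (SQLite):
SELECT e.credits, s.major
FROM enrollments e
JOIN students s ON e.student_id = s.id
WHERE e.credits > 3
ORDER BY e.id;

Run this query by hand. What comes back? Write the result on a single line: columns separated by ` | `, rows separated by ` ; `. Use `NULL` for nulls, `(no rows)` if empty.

Each enrollments row matches the students row where student_id = students.id.
Then keep rows with e.credits > 3.

4 | Chemistry ; 4 | Chemistry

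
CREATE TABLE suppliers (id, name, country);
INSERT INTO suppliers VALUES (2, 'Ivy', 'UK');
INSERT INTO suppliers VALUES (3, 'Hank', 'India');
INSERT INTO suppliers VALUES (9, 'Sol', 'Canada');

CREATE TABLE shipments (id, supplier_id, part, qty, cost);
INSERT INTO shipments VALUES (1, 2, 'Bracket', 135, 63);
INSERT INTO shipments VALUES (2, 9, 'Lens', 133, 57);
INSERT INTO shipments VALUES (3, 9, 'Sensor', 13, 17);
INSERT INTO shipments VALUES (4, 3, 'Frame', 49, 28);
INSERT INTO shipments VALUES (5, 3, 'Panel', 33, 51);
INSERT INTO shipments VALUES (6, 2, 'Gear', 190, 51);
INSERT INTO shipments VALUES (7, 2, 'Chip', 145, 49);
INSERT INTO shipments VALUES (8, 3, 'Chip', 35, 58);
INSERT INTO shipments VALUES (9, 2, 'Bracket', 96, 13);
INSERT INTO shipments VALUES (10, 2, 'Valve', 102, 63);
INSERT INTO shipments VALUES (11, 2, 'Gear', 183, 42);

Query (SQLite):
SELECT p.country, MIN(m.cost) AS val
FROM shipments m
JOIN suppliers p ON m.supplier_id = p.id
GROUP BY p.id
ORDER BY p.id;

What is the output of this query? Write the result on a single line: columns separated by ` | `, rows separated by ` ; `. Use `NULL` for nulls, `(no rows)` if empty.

UK | 13 ; India | 28 ; Canada | 17

Join each shipments row to its suppliers via supplier_id.
Group joined rows by suppliers.id; compute MIN(m.cost) per group.
  2: ids {1, 6, 7, 9, 10, 11} → MIN(m.cost)=13
  3: ids {4, 5, 8} → MIN(m.cost)=28
  9: ids {2, 3} → MIN(m.cost)=17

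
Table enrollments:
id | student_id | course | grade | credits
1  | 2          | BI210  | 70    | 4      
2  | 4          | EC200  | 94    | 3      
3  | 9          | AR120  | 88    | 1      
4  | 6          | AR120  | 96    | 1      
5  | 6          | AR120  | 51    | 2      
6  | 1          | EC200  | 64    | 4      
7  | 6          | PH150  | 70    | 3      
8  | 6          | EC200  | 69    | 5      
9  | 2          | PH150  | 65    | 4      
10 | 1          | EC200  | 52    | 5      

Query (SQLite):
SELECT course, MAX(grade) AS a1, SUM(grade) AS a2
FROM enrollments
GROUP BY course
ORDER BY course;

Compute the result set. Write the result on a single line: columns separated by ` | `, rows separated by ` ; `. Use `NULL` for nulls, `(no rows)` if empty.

Group enrollments by course.
Per group compute: MAX(grade), SUM(grade).
  AR120: ids {3, 4, 5} → MAX(grade)=96, SUM(grade)=235
  BI210: ids {1} → MAX(grade)=70, SUM(grade)=70
  EC200: ids {2, 6, 8, 10} → MAX(grade)=94, SUM(grade)=279
  PH150: ids {7, 9} → MAX(grade)=70, SUM(grade)=135

AR120 | 96 | 235 ; BI210 | 70 | 70 ; EC200 | 94 | 279 ; PH150 | 70 | 135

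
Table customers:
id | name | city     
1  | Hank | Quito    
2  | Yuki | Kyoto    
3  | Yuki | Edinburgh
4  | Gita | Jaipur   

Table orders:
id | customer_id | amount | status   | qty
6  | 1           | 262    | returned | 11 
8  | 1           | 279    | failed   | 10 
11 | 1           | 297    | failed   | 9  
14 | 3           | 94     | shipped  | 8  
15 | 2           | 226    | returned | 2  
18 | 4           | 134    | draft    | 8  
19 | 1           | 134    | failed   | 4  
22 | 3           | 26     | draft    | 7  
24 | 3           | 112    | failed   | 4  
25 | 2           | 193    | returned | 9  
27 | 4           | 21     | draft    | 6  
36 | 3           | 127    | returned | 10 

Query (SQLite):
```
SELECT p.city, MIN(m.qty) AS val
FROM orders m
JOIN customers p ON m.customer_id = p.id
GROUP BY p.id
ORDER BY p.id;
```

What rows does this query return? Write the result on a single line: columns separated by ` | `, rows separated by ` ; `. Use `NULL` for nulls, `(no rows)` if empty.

Join each orders row to its customers via customer_id.
Group joined rows by customers.id; compute MIN(m.qty) per group.
  1: ids {6, 8, 11, 19} → MIN(m.qty)=4
  2: ids {15, 25} → MIN(m.qty)=2
  3: ids {14, 22, 24, 36} → MIN(m.qty)=4
  4: ids {18, 27} → MIN(m.qty)=6

Quito | 4 ; Kyoto | 2 ; Edinburgh | 4 ; Jaipur | 6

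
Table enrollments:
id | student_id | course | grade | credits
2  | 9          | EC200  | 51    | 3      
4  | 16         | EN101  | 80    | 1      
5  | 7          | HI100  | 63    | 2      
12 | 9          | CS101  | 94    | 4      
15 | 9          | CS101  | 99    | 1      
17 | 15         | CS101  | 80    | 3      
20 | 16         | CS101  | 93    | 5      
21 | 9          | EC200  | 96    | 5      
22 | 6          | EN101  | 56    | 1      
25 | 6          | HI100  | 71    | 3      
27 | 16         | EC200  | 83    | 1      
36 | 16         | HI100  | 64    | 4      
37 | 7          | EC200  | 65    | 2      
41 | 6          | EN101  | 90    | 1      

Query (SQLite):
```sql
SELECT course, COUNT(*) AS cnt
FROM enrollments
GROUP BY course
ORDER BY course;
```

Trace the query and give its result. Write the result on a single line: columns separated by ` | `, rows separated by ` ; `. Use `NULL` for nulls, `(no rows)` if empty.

Partition enrollments by course; compute COUNT(*) within each group.
  CS101: ids {12, 15, 17, 20} → COUNT(*)=4
  EC200: ids {2, 21, 27, 37} → COUNT(*)=4
  EN101: ids {4, 22, 41} → COUNT(*)=3
  HI100: ids {5, 25, 36} → COUNT(*)=3

CS101 | 4 ; EC200 | 4 ; EN101 | 3 ; HI100 | 3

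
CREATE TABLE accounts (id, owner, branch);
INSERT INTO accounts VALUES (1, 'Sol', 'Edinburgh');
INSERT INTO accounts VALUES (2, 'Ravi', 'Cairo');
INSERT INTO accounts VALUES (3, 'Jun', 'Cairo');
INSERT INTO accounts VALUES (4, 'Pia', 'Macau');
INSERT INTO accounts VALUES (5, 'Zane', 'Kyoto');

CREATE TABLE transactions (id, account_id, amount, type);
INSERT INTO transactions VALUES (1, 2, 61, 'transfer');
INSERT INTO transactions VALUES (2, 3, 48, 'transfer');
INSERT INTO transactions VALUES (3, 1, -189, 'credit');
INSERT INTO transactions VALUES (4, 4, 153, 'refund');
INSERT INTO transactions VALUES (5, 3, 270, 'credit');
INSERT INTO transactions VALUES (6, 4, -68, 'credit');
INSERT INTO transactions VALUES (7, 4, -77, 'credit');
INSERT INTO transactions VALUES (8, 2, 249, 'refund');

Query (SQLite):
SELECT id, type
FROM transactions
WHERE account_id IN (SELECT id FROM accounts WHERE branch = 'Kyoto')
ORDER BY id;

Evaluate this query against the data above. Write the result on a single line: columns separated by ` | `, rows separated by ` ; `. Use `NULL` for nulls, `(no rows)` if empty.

(no rows)

Inner query: accounts.id where branch = 'Kyoto'.
Outer: keep transactions rows whose account_id is in that set.
Inner query → {5}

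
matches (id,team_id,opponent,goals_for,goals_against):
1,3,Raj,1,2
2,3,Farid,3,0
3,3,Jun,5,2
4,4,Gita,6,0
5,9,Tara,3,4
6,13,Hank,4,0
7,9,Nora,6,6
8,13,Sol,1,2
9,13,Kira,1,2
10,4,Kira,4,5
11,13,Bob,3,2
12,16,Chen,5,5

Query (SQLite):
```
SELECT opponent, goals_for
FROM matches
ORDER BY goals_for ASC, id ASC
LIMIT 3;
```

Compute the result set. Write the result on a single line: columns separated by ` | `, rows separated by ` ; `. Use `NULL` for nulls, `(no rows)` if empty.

Raj | 1 ; Sol | 1 ; Kira | 1

Sort by goals_for asc, tiebreak id asc: (1, id=1), (1, id=8), (1, id=9), (3, id=2), (3, id=5), (3, id=11) …. Take first 3.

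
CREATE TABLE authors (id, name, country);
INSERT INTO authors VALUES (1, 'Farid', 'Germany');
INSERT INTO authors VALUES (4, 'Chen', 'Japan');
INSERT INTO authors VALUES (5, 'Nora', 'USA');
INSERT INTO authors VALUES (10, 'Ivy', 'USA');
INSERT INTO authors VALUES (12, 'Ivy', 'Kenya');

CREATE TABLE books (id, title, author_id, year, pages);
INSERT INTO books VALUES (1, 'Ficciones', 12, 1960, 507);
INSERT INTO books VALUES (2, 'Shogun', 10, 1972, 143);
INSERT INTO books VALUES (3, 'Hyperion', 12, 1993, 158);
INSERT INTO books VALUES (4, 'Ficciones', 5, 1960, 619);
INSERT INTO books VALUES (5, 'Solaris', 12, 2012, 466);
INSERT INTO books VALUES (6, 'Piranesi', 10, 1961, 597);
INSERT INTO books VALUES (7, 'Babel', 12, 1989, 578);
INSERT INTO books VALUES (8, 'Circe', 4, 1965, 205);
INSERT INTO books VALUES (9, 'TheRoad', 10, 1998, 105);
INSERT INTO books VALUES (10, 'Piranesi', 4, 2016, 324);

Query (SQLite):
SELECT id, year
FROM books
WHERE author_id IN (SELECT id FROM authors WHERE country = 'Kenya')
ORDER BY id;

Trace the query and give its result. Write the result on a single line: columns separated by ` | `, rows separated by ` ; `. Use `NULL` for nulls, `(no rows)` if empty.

1 | 1960 ; 3 | 1993 ; 5 | 2012 ; 7 | 1989

Inner query: authors.id where country = 'Kenya'.
Outer: keep books rows whose author_id is in that set.
Inner query → {12}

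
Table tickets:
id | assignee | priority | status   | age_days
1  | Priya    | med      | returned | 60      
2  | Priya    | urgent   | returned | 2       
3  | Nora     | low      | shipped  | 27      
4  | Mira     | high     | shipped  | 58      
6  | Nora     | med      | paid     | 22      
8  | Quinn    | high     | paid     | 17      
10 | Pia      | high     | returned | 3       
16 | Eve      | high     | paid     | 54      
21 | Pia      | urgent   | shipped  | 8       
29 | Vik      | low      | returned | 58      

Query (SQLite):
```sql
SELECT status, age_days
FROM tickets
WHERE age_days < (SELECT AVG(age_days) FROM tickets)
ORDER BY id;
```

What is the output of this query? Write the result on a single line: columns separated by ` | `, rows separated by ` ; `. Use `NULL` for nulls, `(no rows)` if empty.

returned | 2 ; shipped | 27 ; paid | 22 ; paid | 17 ; returned | 3 ; shipped | 8

Scalar subquery: AVG(age_days) over all tickets rows = 30.9.
Keep rows where age_days < that value.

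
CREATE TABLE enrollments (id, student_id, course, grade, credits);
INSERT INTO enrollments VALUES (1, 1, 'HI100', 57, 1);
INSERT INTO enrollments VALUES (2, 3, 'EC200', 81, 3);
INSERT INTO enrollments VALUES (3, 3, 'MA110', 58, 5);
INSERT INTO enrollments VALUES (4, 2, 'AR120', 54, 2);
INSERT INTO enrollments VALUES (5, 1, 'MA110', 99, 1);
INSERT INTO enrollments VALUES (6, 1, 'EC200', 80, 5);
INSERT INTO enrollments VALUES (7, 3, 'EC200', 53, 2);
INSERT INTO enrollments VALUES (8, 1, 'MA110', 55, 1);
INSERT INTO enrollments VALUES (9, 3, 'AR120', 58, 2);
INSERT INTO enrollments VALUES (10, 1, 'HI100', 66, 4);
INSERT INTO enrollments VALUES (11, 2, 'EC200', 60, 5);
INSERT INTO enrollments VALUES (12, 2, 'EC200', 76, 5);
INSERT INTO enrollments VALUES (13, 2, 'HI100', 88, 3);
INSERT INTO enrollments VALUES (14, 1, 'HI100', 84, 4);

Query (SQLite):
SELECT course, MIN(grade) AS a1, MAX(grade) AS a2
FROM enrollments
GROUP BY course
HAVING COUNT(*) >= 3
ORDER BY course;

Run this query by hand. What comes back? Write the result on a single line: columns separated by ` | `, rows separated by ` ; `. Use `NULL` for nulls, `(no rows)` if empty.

Group enrollments by course.
Per group compute: MIN(grade), MAX(grade).
HAVING: drop groups with fewer than 3 rows.
  AR120: ids {4, 9} → MIN(grade)=54, MAX(grade)=58
  EC200: ids {2, 6, 7, 11, 12} → MIN(grade)=53, MAX(grade)=81
  HI100: ids {1, 10, 13, 14} → MIN(grade)=57, MAX(grade)=88
  MA110: ids {3, 5, 8} → MIN(grade)=55, MAX(grade)=99

EC200 | 53 | 81 ; HI100 | 57 | 88 ; MA110 | 55 | 99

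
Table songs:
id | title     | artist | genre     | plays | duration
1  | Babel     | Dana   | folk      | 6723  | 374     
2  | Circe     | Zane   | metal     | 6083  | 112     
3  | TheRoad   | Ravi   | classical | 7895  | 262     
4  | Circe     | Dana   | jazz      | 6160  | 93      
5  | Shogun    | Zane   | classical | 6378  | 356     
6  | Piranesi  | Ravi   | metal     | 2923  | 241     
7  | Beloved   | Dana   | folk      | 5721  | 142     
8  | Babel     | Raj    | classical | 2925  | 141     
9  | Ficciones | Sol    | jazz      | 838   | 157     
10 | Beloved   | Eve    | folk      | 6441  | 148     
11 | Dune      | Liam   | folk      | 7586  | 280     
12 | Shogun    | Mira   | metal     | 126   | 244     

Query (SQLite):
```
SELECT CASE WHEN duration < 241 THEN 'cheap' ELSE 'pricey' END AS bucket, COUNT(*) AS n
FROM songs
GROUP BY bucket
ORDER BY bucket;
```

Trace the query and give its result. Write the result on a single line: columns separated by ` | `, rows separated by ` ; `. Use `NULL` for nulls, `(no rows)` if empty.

Bucket rows by duration < 241 → 'cheap' else 'pricey'; count each bucket.

cheap | 6 ; pricey | 6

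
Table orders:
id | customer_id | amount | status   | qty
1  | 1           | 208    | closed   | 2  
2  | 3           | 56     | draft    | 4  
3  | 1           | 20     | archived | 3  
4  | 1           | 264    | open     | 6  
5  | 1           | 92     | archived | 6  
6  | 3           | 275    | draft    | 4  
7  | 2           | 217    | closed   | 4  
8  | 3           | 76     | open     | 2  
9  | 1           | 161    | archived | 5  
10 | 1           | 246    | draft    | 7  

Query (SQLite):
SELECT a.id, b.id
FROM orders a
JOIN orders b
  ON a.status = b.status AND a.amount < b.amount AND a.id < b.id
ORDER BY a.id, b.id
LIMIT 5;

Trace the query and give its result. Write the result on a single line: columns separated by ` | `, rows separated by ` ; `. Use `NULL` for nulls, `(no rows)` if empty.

1 | 7 ; 2 | 6 ; 2 | 10 ; 3 | 5 ; 3 | 9

Pairs (a,b) with same status, a.amount < b.amount, a.id < b.id.
status groups: archived:{3,5,9} closed:{1,7} draft:{2,6,10} open:{4,8}
Ordered by (a.id, b.id); first 5.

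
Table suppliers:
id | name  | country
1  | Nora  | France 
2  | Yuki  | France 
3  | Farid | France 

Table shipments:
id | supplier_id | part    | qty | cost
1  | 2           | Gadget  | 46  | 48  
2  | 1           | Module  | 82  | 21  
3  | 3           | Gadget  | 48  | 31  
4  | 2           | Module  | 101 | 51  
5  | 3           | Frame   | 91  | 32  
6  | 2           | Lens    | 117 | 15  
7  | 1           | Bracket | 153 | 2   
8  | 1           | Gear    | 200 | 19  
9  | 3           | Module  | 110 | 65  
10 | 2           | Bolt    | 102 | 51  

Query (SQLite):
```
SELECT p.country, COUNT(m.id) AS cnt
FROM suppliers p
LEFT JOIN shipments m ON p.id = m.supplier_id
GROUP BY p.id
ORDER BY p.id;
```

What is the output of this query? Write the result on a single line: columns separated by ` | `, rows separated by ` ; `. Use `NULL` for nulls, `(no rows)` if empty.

France | 3 ; France | 4 ; France | 3

LEFT JOIN keeps every suppliers row; unmatched ones get NULL for shipments columns.
Group by suppliers.id and compute COUNT(m.id). COUNT(col) of an all-NULL group is 0.
  1: ids {2, 7, 8} → COUNT(m.id)=3
  2: ids {1, 4, 6, 10} → COUNT(m.id)=4
  3: ids {3, 5, 9} → COUNT(m.id)=3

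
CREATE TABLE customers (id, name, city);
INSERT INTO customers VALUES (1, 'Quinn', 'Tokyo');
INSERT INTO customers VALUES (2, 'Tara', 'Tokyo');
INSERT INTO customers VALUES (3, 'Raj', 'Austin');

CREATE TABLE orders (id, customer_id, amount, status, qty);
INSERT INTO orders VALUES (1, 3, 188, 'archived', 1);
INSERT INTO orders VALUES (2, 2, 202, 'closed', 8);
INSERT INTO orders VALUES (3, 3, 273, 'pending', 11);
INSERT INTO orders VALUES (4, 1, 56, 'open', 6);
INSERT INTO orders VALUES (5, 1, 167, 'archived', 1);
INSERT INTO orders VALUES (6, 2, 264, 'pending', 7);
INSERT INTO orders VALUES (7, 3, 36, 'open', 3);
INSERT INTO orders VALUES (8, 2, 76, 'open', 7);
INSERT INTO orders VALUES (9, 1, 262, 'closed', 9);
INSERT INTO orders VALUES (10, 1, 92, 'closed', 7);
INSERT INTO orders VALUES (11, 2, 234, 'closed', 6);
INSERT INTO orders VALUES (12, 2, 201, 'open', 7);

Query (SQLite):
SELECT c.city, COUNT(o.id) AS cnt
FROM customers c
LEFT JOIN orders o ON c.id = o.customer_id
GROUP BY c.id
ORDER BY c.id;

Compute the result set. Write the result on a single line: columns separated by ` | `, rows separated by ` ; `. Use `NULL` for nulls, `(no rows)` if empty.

Tokyo | 4 ; Tokyo | 5 ; Austin | 3

LEFT JOIN keeps every customers row; unmatched ones get NULL for orders columns.
Group by customers.id and compute COUNT(o.id). COUNT(col) of an all-NULL group is 0.
  1: ids {4, 5, 9, 10} → COUNT(o.id)=4
  2: ids {2, 6, 8, 11, 12} → COUNT(o.id)=5
  3: ids {1, 3, 7} → COUNT(o.id)=3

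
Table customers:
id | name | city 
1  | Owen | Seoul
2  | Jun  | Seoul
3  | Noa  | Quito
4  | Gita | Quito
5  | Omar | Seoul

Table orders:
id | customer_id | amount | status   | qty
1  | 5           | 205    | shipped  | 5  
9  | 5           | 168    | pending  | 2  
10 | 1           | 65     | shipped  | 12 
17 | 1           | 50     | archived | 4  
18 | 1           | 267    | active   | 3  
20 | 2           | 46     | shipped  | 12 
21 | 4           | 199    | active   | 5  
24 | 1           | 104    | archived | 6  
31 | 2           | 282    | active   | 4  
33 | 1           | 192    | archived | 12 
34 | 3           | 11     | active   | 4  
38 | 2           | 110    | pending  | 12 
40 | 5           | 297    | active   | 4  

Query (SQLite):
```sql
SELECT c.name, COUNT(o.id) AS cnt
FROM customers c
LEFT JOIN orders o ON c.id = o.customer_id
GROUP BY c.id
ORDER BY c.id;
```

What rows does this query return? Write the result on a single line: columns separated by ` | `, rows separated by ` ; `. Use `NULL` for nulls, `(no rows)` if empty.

LEFT JOIN keeps every customers row; unmatched ones get NULL for orders columns.
Group by customers.id and compute COUNT(o.id). COUNT(col) of an all-NULL group is 0.
  1: ids {10, 17, 18, 24, 33} → COUNT(o.id)=5
  2: ids {20, 31, 38} → COUNT(o.id)=3
  3: ids {34} → COUNT(o.id)=1
  4: ids {21} → COUNT(o.id)=1
  5: ids {1, 9, 40} → COUNT(o.id)=3

Owen | 5 ; Jun | 3 ; Noa | 1 ; Gita | 1 ; Omar | 3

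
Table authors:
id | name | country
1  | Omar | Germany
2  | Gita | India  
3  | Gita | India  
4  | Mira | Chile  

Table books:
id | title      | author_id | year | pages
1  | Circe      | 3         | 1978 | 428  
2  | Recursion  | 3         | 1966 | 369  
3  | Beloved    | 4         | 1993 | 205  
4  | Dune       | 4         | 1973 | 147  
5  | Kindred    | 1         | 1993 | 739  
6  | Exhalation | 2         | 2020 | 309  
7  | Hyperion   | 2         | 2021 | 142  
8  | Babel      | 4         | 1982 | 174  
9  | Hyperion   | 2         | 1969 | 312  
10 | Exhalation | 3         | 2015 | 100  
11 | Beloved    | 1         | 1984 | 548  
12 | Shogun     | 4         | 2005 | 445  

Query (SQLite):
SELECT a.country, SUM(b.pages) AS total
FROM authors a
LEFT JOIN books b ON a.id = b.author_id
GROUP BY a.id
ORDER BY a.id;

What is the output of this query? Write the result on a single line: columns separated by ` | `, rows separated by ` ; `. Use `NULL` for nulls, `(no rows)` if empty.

Germany | 1287 ; India | 763 ; India | 897 ; Chile | 971

LEFT JOIN keeps every authors row; unmatched ones get NULL for books columns.
Group by authors.id and compute SUM(b.pages). SUM over an all-NULL group is NULL.
  1: ids {5, 11} → SUM(b.pages)=1287
  2: ids {6, 7, 9} → SUM(b.pages)=763
  3: ids {1, 2, 10} → SUM(b.pages)=897
  4: ids {3, 4, 8, 12} → SUM(b.pages)=971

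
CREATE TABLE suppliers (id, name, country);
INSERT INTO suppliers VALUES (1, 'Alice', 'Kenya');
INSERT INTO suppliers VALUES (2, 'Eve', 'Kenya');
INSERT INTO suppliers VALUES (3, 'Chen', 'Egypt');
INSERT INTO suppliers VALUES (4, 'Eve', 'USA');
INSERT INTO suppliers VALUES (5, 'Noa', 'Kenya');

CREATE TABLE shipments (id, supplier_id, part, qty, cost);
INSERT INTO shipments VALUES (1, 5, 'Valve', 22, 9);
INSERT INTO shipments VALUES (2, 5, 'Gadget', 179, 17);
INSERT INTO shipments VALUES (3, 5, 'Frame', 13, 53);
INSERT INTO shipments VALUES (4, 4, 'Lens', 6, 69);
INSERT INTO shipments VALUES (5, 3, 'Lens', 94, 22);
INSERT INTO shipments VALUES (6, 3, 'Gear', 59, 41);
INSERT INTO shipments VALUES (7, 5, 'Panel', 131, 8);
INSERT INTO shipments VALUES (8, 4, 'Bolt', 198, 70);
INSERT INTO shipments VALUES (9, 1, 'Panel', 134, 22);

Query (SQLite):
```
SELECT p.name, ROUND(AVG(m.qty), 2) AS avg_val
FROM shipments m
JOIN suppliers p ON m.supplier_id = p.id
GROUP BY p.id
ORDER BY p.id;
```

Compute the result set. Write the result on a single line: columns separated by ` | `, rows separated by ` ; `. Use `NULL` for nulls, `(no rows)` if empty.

Join each shipments row to its suppliers via supplier_id.
Group joined rows by suppliers.id; compute ROUND(AVG(m.qty), 2) per group.
  1: ids {9} → ROUND(AVG(m.qty), 2)=134
  3: ids {5, 6} → ROUND(AVG(m.qty), 2)=76.5
  4: ids {4, 8} → ROUND(AVG(m.qty), 2)=102
  5: ids {1, 2, 3, 7} → ROUND(AVG(m.qty), 2)=86.25

Alice | 134 ; Chen | 76.5 ; Eve | 102 ; Noa | 86.25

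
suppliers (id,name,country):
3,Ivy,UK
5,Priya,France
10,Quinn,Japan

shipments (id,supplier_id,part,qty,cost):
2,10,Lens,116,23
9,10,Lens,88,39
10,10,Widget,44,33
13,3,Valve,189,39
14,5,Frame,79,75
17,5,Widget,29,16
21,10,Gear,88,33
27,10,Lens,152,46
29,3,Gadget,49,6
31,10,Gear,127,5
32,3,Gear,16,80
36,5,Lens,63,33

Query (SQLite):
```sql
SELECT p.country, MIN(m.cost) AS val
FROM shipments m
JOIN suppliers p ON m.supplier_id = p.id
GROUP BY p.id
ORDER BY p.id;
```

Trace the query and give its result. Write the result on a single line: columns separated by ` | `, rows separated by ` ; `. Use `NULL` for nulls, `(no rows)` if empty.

Join each shipments row to its suppliers via supplier_id.
Group joined rows by suppliers.id; compute MIN(m.cost) per group.
  3: ids {13, 29, 32} → MIN(m.cost)=6
  5: ids {14, 17, 36} → MIN(m.cost)=16
  10: ids {2, 9, 10, 21, 27, 31} → MIN(m.cost)=5

UK | 6 ; France | 16 ; Japan | 5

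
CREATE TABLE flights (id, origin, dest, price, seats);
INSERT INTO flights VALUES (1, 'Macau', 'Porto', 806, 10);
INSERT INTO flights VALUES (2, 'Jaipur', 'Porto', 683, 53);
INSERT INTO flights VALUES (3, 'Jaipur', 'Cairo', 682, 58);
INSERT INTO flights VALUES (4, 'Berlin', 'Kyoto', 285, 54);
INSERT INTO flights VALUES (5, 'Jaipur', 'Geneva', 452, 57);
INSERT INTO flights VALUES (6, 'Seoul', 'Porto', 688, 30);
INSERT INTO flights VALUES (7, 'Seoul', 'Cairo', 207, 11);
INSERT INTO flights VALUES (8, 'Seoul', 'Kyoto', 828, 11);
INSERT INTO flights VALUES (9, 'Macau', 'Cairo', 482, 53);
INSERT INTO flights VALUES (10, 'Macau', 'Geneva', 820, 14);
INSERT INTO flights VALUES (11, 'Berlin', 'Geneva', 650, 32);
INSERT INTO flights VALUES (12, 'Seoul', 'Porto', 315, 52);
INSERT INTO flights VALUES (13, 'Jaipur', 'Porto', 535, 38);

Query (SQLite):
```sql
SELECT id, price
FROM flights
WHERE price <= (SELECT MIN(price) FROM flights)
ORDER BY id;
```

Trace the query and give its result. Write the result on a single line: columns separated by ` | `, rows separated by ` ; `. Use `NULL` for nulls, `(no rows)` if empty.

7 | 207

Scalar subquery: MIN(price) over all flights rows = 207.
Keep rows where price <= that value.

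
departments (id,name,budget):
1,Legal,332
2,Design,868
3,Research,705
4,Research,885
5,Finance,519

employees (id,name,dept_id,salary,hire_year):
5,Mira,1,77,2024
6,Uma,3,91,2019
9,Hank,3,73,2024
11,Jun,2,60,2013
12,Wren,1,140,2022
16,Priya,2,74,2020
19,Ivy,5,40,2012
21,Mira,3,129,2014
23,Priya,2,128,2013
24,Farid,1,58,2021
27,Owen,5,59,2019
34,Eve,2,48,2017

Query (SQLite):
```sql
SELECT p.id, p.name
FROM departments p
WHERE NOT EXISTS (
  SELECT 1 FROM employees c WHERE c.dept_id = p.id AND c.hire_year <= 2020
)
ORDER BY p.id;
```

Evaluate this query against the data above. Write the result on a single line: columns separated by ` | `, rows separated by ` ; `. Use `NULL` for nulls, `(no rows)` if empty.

1 | Legal ; 4 | Research

For each departments row, check whether any employees with matching dept_id has hire_year <= 2020.
Keep rows where that is false.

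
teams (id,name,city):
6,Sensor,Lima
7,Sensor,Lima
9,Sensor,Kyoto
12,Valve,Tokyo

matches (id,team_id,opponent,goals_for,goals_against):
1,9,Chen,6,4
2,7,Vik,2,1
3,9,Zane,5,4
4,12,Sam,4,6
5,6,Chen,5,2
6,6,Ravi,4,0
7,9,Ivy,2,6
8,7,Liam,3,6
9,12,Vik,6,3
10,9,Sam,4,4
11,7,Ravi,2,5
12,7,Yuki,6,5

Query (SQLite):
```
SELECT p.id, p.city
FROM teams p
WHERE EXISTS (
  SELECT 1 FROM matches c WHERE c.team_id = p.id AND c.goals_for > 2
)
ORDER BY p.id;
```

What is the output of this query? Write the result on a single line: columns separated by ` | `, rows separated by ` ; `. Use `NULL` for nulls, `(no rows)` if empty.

For each teams row, check whether any matches with matching team_id has goals_for > 2.
Keep rows where that is true.

6 | Lima ; 7 | Lima ; 9 | Kyoto ; 12 | Tokyo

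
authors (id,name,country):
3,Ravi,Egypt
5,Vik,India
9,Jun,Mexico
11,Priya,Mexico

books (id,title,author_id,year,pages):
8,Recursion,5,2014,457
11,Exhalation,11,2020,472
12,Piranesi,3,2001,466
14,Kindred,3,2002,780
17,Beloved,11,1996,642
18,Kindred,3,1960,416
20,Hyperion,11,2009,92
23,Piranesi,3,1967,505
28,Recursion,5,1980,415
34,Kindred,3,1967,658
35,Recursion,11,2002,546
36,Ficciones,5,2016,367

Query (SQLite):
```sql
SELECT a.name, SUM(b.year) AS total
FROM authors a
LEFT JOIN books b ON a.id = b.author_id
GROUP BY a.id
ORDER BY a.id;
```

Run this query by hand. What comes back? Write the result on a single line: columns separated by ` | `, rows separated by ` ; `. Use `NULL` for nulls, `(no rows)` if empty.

LEFT JOIN keeps every authors row; unmatched ones get NULL for books columns.
Group by authors.id and compute SUM(b.year). SUM over an all-NULL group is NULL.
  3: ids {12, 14, 18, 23, 34} → SUM(b.year)=9897
  5: ids {8, 28, 36} → SUM(b.year)=6010
  9: ids {—} → SUM(b.year)=NULL
  11: ids {11, 17, 20, 35} → SUM(b.year)=8027

Ravi | 9897 ; Vik | 6010 ; Jun | NULL ; Priya | 8027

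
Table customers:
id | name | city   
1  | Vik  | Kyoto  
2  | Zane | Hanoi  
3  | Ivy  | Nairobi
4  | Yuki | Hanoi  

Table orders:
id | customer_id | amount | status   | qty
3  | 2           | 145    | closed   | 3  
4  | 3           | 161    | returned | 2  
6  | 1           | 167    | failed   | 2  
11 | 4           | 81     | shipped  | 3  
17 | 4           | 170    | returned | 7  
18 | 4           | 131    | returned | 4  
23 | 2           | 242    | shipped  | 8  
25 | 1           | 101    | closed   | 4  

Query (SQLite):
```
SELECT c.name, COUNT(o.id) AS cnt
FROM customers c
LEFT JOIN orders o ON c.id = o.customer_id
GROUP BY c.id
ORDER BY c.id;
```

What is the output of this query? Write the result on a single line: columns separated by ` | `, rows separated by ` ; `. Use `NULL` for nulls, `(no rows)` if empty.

Vik | 2 ; Zane | 2 ; Ivy | 1 ; Yuki | 3

LEFT JOIN keeps every customers row; unmatched ones get NULL for orders columns.
Group by customers.id and compute COUNT(o.id). COUNT(col) of an all-NULL group is 0.
  1: ids {6, 25} → COUNT(o.id)=2
  2: ids {3, 23} → COUNT(o.id)=2
  3: ids {4} → COUNT(o.id)=1
  4: ids {11, 17, 18} → COUNT(o.id)=3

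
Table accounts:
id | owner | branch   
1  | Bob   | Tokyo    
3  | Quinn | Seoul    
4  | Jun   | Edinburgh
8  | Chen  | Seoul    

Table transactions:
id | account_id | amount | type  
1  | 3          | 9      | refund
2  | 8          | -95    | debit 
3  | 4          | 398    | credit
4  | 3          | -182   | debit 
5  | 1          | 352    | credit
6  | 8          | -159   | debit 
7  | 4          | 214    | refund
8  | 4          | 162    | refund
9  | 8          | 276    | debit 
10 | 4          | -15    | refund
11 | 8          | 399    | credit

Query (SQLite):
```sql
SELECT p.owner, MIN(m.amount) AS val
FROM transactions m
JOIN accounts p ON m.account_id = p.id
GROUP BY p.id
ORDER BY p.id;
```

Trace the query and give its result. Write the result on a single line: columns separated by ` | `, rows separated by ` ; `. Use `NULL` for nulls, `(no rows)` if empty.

Bob | 352 ; Quinn | -182 ; Jun | -15 ; Chen | -159

Join each transactions row to its accounts via account_id.
Group joined rows by accounts.id; compute MIN(m.amount) per group.
  1: ids {5} → MIN(m.amount)=352
  3: ids {1, 4} → MIN(m.amount)=-182
  4: ids {3, 7, 8, 10} → MIN(m.amount)=-15
  8: ids {2, 6, 9, 11} → MIN(m.amount)=-159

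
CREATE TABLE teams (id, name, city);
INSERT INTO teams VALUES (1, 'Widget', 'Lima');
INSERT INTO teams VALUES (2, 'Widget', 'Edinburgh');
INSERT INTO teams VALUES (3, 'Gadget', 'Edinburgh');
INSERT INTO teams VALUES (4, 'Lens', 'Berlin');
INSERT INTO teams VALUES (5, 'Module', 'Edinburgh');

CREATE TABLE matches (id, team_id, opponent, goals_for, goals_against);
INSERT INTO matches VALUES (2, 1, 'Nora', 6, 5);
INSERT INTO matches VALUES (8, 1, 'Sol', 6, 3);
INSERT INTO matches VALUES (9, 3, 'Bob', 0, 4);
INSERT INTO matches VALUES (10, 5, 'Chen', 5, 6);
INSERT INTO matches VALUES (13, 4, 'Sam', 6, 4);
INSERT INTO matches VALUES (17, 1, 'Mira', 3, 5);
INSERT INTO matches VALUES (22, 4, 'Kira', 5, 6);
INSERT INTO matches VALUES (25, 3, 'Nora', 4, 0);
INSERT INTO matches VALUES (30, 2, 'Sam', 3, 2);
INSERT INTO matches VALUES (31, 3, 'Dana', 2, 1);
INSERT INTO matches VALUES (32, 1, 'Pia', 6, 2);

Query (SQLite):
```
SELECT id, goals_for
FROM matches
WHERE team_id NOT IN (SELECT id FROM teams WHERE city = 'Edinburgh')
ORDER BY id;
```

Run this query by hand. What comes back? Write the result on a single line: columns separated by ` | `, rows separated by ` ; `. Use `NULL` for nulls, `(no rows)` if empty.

2 | 6 ; 8 | 6 ; 13 | 6 ; 17 | 3 ; 22 | 5 ; 32 | 6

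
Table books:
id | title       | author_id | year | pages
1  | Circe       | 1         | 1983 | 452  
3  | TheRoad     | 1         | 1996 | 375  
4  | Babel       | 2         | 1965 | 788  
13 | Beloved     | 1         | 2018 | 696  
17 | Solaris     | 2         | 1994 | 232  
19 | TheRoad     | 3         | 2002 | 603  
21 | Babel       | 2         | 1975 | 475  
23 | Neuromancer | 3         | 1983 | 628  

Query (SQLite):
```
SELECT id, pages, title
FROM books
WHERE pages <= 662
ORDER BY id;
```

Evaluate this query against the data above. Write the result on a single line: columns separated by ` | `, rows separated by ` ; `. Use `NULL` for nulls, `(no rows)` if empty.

1 | 452 | Circe ; 3 | 375 | TheRoad ; 17 | 232 | Solaris ; 19 | 603 | TheRoad ; 21 | 475 | Babel ; 23 | 628 | Neuromancer

pages <= 662: ids {1, 3, 17, 19, 21, 23}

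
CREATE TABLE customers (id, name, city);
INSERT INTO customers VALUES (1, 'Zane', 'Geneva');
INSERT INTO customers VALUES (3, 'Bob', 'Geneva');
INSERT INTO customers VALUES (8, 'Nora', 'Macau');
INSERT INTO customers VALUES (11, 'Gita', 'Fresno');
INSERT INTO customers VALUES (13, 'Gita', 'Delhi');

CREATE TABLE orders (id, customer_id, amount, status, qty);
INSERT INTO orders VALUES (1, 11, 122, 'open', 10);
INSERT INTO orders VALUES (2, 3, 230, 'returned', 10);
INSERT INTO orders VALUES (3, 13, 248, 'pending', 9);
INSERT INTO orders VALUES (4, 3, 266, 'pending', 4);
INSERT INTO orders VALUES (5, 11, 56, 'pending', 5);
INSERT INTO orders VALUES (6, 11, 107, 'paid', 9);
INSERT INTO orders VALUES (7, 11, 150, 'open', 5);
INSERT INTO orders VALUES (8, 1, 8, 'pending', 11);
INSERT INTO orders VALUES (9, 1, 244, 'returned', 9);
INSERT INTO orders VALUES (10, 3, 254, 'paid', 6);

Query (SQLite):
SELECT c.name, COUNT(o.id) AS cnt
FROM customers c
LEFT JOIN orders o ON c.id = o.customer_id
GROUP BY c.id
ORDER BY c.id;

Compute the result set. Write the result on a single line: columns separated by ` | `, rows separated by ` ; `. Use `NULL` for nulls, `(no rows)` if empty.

LEFT JOIN keeps every customers row; unmatched ones get NULL for orders columns.
Group by customers.id and compute COUNT(o.id). COUNT(col) of an all-NULL group is 0.
  1: ids {8, 9} → COUNT(o.id)=2
  3: ids {2, 4, 10} → COUNT(o.id)=3
  8: ids {—} → COUNT(o.id)=0
  11: ids {1, 5, 6, 7} → COUNT(o.id)=4
  13: ids {3} → COUNT(o.id)=1

Zane | 2 ; Bob | 3 ; Nora | 0 ; Gita | 4 ; Gita | 1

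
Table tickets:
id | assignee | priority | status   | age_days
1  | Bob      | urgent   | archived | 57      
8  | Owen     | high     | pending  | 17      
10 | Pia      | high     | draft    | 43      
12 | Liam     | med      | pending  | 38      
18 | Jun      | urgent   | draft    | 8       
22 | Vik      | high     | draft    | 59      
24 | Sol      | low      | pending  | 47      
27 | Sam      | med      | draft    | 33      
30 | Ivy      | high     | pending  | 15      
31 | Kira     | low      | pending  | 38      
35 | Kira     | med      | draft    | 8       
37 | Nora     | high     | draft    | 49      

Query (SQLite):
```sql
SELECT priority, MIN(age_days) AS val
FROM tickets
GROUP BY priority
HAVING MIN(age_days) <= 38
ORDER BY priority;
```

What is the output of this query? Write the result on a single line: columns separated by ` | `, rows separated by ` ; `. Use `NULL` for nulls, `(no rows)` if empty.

high | 15 ; low | 38 ; med | 8 ; urgent | 8

Partition tickets by priority; compute MIN(age_days) within each group.
HAVING: keep groups where MIN(age_days) <= 38.
  high: ids {8, 10, 22, 30, 37} → MIN(age_days)=15
  low: ids {24, 31} → MIN(age_days)=38
  med: ids {12, 27, 35} → MIN(age_days)=8
  urgent: ids {1, 18} → MIN(age_days)=8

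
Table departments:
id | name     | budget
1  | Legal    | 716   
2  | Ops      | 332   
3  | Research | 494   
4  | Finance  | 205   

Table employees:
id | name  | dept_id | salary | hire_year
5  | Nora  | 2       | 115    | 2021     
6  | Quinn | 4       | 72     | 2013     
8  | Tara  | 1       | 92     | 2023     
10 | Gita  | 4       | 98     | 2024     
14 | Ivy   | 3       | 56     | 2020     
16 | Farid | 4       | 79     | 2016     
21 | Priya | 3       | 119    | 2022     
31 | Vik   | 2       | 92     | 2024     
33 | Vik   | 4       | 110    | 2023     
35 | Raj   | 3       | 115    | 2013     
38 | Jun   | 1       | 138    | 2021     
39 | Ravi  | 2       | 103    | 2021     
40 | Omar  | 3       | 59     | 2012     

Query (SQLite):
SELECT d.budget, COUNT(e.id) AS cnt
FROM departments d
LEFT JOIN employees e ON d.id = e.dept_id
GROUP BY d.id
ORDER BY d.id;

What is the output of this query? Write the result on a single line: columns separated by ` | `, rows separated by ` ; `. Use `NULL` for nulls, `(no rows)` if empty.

716 | 2 ; 332 | 3 ; 494 | 4 ; 205 | 4

LEFT JOIN keeps every departments row; unmatched ones get NULL for employees columns.
Group by departments.id and compute COUNT(e.id). COUNT(col) of an all-NULL group is 0.
  1: ids {8, 38} → COUNT(e.id)=2
  2: ids {5, 31, 39} → COUNT(e.id)=3
  3: ids {14, 21, 35, 40} → COUNT(e.id)=4
  4: ids {6, 10, 16, 33} → COUNT(e.id)=4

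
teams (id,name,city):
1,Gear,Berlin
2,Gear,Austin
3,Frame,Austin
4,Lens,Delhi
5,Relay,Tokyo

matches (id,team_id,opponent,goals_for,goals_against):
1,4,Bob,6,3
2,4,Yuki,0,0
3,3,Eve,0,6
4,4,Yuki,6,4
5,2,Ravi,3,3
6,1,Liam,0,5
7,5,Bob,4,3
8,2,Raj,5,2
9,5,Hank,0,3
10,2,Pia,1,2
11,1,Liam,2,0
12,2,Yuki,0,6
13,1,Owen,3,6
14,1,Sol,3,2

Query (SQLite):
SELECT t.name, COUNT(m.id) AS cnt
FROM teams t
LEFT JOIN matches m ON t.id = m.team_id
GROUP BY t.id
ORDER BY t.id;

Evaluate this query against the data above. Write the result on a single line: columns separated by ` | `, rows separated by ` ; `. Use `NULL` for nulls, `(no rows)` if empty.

Gear | 4 ; Gear | 4 ; Frame | 1 ; Lens | 3 ; Relay | 2

LEFT JOIN keeps every teams row; unmatched ones get NULL for matches columns.
Group by teams.id and compute COUNT(m.id). COUNT(col) of an all-NULL group is 0.
  1: ids {6, 11, 13, 14} → COUNT(m.id)=4
  2: ids {5, 8, 10, 12} → COUNT(m.id)=4
  3: ids {3} → COUNT(m.id)=1
  4: ids {1, 2, 4} → COUNT(m.id)=3
  5: ids {7, 9} → COUNT(m.id)=2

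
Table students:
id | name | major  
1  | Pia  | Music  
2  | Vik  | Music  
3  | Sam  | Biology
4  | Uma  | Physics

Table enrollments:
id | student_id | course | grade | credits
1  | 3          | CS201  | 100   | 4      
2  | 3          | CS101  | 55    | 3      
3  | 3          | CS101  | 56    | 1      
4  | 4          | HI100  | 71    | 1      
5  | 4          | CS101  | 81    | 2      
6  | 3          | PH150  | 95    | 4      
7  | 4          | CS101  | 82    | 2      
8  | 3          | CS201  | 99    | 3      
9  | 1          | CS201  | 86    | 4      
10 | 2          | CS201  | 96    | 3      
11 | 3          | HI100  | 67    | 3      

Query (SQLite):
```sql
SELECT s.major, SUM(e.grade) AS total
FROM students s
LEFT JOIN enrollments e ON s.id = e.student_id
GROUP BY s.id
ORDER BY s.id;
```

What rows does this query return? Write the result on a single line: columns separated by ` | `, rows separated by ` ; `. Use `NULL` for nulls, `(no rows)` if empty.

LEFT JOIN keeps every students row; unmatched ones get NULL for enrollments columns.
Group by students.id and compute SUM(e.grade). SUM over an all-NULL group is NULL.
  1: ids {9} → SUM(e.grade)=86
  2: ids {10} → SUM(e.grade)=96
  3: ids {1, 2, 3, 6, 8, 11} → SUM(e.grade)=472
  4: ids {4, 5, 7} → SUM(e.grade)=234

Music | 86 ; Music | 96 ; Biology | 472 ; Physics | 234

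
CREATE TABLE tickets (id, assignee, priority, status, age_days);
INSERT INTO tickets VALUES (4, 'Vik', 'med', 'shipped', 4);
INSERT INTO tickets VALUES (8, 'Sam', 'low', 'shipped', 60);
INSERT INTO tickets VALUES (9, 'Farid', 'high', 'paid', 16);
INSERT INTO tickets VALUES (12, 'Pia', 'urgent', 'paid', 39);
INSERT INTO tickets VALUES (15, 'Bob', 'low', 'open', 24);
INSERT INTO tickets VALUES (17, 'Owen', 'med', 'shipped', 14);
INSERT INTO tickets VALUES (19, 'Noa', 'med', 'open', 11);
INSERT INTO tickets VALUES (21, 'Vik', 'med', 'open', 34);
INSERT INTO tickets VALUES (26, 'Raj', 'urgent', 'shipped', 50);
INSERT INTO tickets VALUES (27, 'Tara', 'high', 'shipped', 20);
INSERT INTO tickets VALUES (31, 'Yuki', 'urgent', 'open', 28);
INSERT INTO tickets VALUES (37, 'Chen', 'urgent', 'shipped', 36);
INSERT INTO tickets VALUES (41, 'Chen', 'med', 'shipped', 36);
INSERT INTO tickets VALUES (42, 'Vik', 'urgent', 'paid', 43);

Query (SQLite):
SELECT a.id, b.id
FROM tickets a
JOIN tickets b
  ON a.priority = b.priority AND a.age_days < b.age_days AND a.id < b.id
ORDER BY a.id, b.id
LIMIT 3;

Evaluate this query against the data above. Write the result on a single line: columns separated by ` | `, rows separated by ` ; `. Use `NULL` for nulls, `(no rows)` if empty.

Pairs (a,b) with same priority, a.age_days < b.age_days, a.id < b.id.
priority groups: high:{9,27} low:{8,15} med:{4,17,19,21,41} urgent:{12,26,31,37,42}
Ordered by (a.id, b.id); first 3.

4 | 17 ; 4 | 19 ; 4 | 21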